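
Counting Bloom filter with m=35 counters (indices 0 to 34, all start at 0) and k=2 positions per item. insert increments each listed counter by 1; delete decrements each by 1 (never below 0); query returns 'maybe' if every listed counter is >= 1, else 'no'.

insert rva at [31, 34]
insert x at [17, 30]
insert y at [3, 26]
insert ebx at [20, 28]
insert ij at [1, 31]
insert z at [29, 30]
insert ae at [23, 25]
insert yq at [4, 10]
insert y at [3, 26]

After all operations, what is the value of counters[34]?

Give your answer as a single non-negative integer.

Step 1: insert rva at [31, 34] -> counters=[0,0,0,0,0,0,0,0,0,0,0,0,0,0,0,0,0,0,0,0,0,0,0,0,0,0,0,0,0,0,0,1,0,0,1]
Step 2: insert x at [17, 30] -> counters=[0,0,0,0,0,0,0,0,0,0,0,0,0,0,0,0,0,1,0,0,0,0,0,0,0,0,0,0,0,0,1,1,0,0,1]
Step 3: insert y at [3, 26] -> counters=[0,0,0,1,0,0,0,0,0,0,0,0,0,0,0,0,0,1,0,0,0,0,0,0,0,0,1,0,0,0,1,1,0,0,1]
Step 4: insert ebx at [20, 28] -> counters=[0,0,0,1,0,0,0,0,0,0,0,0,0,0,0,0,0,1,0,0,1,0,0,0,0,0,1,0,1,0,1,1,0,0,1]
Step 5: insert ij at [1, 31] -> counters=[0,1,0,1,0,0,0,0,0,0,0,0,0,0,0,0,0,1,0,0,1,0,0,0,0,0,1,0,1,0,1,2,0,0,1]
Step 6: insert z at [29, 30] -> counters=[0,1,0,1,0,0,0,0,0,0,0,0,0,0,0,0,0,1,0,0,1,0,0,0,0,0,1,0,1,1,2,2,0,0,1]
Step 7: insert ae at [23, 25] -> counters=[0,1,0,1,0,0,0,0,0,0,0,0,0,0,0,0,0,1,0,0,1,0,0,1,0,1,1,0,1,1,2,2,0,0,1]
Step 8: insert yq at [4, 10] -> counters=[0,1,0,1,1,0,0,0,0,0,1,0,0,0,0,0,0,1,0,0,1,0,0,1,0,1,1,0,1,1,2,2,0,0,1]
Step 9: insert y at [3, 26] -> counters=[0,1,0,2,1,0,0,0,0,0,1,0,0,0,0,0,0,1,0,0,1,0,0,1,0,1,2,0,1,1,2,2,0,0,1]
Final counters=[0,1,0,2,1,0,0,0,0,0,1,0,0,0,0,0,0,1,0,0,1,0,0,1,0,1,2,0,1,1,2,2,0,0,1] -> counters[34]=1

Answer: 1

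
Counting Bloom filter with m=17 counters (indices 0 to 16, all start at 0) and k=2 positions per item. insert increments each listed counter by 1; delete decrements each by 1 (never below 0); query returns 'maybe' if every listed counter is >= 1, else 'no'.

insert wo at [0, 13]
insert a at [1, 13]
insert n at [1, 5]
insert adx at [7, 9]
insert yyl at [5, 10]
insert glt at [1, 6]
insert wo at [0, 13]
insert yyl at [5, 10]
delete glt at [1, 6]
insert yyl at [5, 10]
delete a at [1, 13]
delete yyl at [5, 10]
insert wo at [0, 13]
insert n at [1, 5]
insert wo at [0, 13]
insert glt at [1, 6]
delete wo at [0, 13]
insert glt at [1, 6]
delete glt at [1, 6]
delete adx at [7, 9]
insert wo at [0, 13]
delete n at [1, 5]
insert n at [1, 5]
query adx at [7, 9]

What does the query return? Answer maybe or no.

Step 1: insert wo at [0, 13] -> counters=[1,0,0,0,0,0,0,0,0,0,0,0,0,1,0,0,0]
Step 2: insert a at [1, 13] -> counters=[1,1,0,0,0,0,0,0,0,0,0,0,0,2,0,0,0]
Step 3: insert n at [1, 5] -> counters=[1,2,0,0,0,1,0,0,0,0,0,0,0,2,0,0,0]
Step 4: insert adx at [7, 9] -> counters=[1,2,0,0,0,1,0,1,0,1,0,0,0,2,0,0,0]
Step 5: insert yyl at [5, 10] -> counters=[1,2,0,0,0,2,0,1,0,1,1,0,0,2,0,0,0]
Step 6: insert glt at [1, 6] -> counters=[1,3,0,0,0,2,1,1,0,1,1,0,0,2,0,0,0]
Step 7: insert wo at [0, 13] -> counters=[2,3,0,0,0,2,1,1,0,1,1,0,0,3,0,0,0]
Step 8: insert yyl at [5, 10] -> counters=[2,3,0,0,0,3,1,1,0,1,2,0,0,3,0,0,0]
Step 9: delete glt at [1, 6] -> counters=[2,2,0,0,0,3,0,1,0,1,2,0,0,3,0,0,0]
Step 10: insert yyl at [5, 10] -> counters=[2,2,0,0,0,4,0,1,0,1,3,0,0,3,0,0,0]
Step 11: delete a at [1, 13] -> counters=[2,1,0,0,0,4,0,1,0,1,3,0,0,2,0,0,0]
Step 12: delete yyl at [5, 10] -> counters=[2,1,0,0,0,3,0,1,0,1,2,0,0,2,0,0,0]
Step 13: insert wo at [0, 13] -> counters=[3,1,0,0,0,3,0,1,0,1,2,0,0,3,0,0,0]
Step 14: insert n at [1, 5] -> counters=[3,2,0,0,0,4,0,1,0,1,2,0,0,3,0,0,0]
Step 15: insert wo at [0, 13] -> counters=[4,2,0,0,0,4,0,1,0,1,2,0,0,4,0,0,0]
Step 16: insert glt at [1, 6] -> counters=[4,3,0,0,0,4,1,1,0,1,2,0,0,4,0,0,0]
Step 17: delete wo at [0, 13] -> counters=[3,3,0,0,0,4,1,1,0,1,2,0,0,3,0,0,0]
Step 18: insert glt at [1, 6] -> counters=[3,4,0,0,0,4,2,1,0,1,2,0,0,3,0,0,0]
Step 19: delete glt at [1, 6] -> counters=[3,3,0,0,0,4,1,1,0,1,2,0,0,3,0,0,0]
Step 20: delete adx at [7, 9] -> counters=[3,3,0,0,0,4,1,0,0,0,2,0,0,3,0,0,0]
Step 21: insert wo at [0, 13] -> counters=[4,3,0,0,0,4,1,0,0,0,2,0,0,4,0,0,0]
Step 22: delete n at [1, 5] -> counters=[4,2,0,0,0,3,1,0,0,0,2,0,0,4,0,0,0]
Step 23: insert n at [1, 5] -> counters=[4,3,0,0,0,4,1,0,0,0,2,0,0,4,0,0,0]
Query adx: check counters[7]=0 counters[9]=0 -> no

Answer: no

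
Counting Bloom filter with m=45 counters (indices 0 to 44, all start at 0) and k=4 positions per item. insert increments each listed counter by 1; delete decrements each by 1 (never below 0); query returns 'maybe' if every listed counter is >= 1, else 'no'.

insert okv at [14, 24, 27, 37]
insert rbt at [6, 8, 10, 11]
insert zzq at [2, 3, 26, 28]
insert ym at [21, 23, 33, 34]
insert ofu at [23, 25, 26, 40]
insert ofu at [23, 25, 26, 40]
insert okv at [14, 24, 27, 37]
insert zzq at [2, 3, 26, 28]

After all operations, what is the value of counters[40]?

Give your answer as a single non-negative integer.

Answer: 2

Derivation:
Step 1: insert okv at [14, 24, 27, 37] -> counters=[0,0,0,0,0,0,0,0,0,0,0,0,0,0,1,0,0,0,0,0,0,0,0,0,1,0,0,1,0,0,0,0,0,0,0,0,0,1,0,0,0,0,0,0,0]
Step 2: insert rbt at [6, 8, 10, 11] -> counters=[0,0,0,0,0,0,1,0,1,0,1,1,0,0,1,0,0,0,0,0,0,0,0,0,1,0,0,1,0,0,0,0,0,0,0,0,0,1,0,0,0,0,0,0,0]
Step 3: insert zzq at [2, 3, 26, 28] -> counters=[0,0,1,1,0,0,1,0,1,0,1,1,0,0,1,0,0,0,0,0,0,0,0,0,1,0,1,1,1,0,0,0,0,0,0,0,0,1,0,0,0,0,0,0,0]
Step 4: insert ym at [21, 23, 33, 34] -> counters=[0,0,1,1,0,0,1,0,1,0,1,1,0,0,1,0,0,0,0,0,0,1,0,1,1,0,1,1,1,0,0,0,0,1,1,0,0,1,0,0,0,0,0,0,0]
Step 5: insert ofu at [23, 25, 26, 40] -> counters=[0,0,1,1,0,0,1,0,1,0,1,1,0,0,1,0,0,0,0,0,0,1,0,2,1,1,2,1,1,0,0,0,0,1,1,0,0,1,0,0,1,0,0,0,0]
Step 6: insert ofu at [23, 25, 26, 40] -> counters=[0,0,1,1,0,0,1,0,1,0,1,1,0,0,1,0,0,0,0,0,0,1,0,3,1,2,3,1,1,0,0,0,0,1,1,0,0,1,0,0,2,0,0,0,0]
Step 7: insert okv at [14, 24, 27, 37] -> counters=[0,0,1,1,0,0,1,0,1,0,1,1,0,0,2,0,0,0,0,0,0,1,0,3,2,2,3,2,1,0,0,0,0,1,1,0,0,2,0,0,2,0,0,0,0]
Step 8: insert zzq at [2, 3, 26, 28] -> counters=[0,0,2,2,0,0,1,0,1,0,1,1,0,0,2,0,0,0,0,0,0,1,0,3,2,2,4,2,2,0,0,0,0,1,1,0,0,2,0,0,2,0,0,0,0]
Final counters=[0,0,2,2,0,0,1,0,1,0,1,1,0,0,2,0,0,0,0,0,0,1,0,3,2,2,4,2,2,0,0,0,0,1,1,0,0,2,0,0,2,0,0,0,0] -> counters[40]=2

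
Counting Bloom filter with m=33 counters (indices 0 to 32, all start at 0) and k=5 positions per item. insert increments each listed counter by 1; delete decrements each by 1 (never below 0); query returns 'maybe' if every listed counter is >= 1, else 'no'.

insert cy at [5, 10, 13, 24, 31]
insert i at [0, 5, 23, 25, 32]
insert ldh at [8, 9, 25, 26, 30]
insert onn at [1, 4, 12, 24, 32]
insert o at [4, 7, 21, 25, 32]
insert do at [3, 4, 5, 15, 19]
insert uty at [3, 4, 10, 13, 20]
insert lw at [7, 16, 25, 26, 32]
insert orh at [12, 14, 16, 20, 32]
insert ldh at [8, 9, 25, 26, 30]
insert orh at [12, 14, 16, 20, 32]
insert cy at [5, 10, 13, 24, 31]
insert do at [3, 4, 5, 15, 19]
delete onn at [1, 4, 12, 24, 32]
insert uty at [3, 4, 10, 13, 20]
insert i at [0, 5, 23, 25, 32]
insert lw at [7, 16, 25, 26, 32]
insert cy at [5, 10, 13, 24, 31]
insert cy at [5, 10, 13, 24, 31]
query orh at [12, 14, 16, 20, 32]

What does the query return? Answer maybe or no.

Answer: maybe

Derivation:
Step 1: insert cy at [5, 10, 13, 24, 31] -> counters=[0,0,0,0,0,1,0,0,0,0,1,0,0,1,0,0,0,0,0,0,0,0,0,0,1,0,0,0,0,0,0,1,0]
Step 2: insert i at [0, 5, 23, 25, 32] -> counters=[1,0,0,0,0,2,0,0,0,0,1,0,0,1,0,0,0,0,0,0,0,0,0,1,1,1,0,0,0,0,0,1,1]
Step 3: insert ldh at [8, 9, 25, 26, 30] -> counters=[1,0,0,0,0,2,0,0,1,1,1,0,0,1,0,0,0,0,0,0,0,0,0,1,1,2,1,0,0,0,1,1,1]
Step 4: insert onn at [1, 4, 12, 24, 32] -> counters=[1,1,0,0,1,2,0,0,1,1,1,0,1,1,0,0,0,0,0,0,0,0,0,1,2,2,1,0,0,0,1,1,2]
Step 5: insert o at [4, 7, 21, 25, 32] -> counters=[1,1,0,0,2,2,0,1,1,1,1,0,1,1,0,0,0,0,0,0,0,1,0,1,2,3,1,0,0,0,1,1,3]
Step 6: insert do at [3, 4, 5, 15, 19] -> counters=[1,1,0,1,3,3,0,1,1,1,1,0,1,1,0,1,0,0,0,1,0,1,0,1,2,3,1,0,0,0,1,1,3]
Step 7: insert uty at [3, 4, 10, 13, 20] -> counters=[1,1,0,2,4,3,0,1,1,1,2,0,1,2,0,1,0,0,0,1,1,1,0,1,2,3,1,0,0,0,1,1,3]
Step 8: insert lw at [7, 16, 25, 26, 32] -> counters=[1,1,0,2,4,3,0,2,1,1,2,0,1,2,0,1,1,0,0,1,1,1,0,1,2,4,2,0,0,0,1,1,4]
Step 9: insert orh at [12, 14, 16, 20, 32] -> counters=[1,1,0,2,4,3,0,2,1,1,2,0,2,2,1,1,2,0,0,1,2,1,0,1,2,4,2,0,0,0,1,1,5]
Step 10: insert ldh at [8, 9, 25, 26, 30] -> counters=[1,1,0,2,4,3,0,2,2,2,2,0,2,2,1,1,2,0,0,1,2,1,0,1,2,5,3,0,0,0,2,1,5]
Step 11: insert orh at [12, 14, 16, 20, 32] -> counters=[1,1,0,2,4,3,0,2,2,2,2,0,3,2,2,1,3,0,0,1,3,1,0,1,2,5,3,0,0,0,2,1,6]
Step 12: insert cy at [5, 10, 13, 24, 31] -> counters=[1,1,0,2,4,4,0,2,2,2,3,0,3,3,2,1,3,0,0,1,3,1,0,1,3,5,3,0,0,0,2,2,6]
Step 13: insert do at [3, 4, 5, 15, 19] -> counters=[1,1,0,3,5,5,0,2,2,2,3,0,3,3,2,2,3,0,0,2,3,1,0,1,3,5,3,0,0,0,2,2,6]
Step 14: delete onn at [1, 4, 12, 24, 32] -> counters=[1,0,0,3,4,5,0,2,2,2,3,0,2,3,2,2,3,0,0,2,3,1,0,1,2,5,3,0,0,0,2,2,5]
Step 15: insert uty at [3, 4, 10, 13, 20] -> counters=[1,0,0,4,5,5,0,2,2,2,4,0,2,4,2,2,3,0,0,2,4,1,0,1,2,5,3,0,0,0,2,2,5]
Step 16: insert i at [0, 5, 23, 25, 32] -> counters=[2,0,0,4,5,6,0,2,2,2,4,0,2,4,2,2,3,0,0,2,4,1,0,2,2,6,3,0,0,0,2,2,6]
Step 17: insert lw at [7, 16, 25, 26, 32] -> counters=[2,0,0,4,5,6,0,3,2,2,4,0,2,4,2,2,4,0,0,2,4,1,0,2,2,7,4,0,0,0,2,2,7]
Step 18: insert cy at [5, 10, 13, 24, 31] -> counters=[2,0,0,4,5,7,0,3,2,2,5,0,2,5,2,2,4,0,0,2,4,1,0,2,3,7,4,0,0,0,2,3,7]
Step 19: insert cy at [5, 10, 13, 24, 31] -> counters=[2,0,0,4,5,8,0,3,2,2,6,0,2,6,2,2,4,0,0,2,4,1,0,2,4,7,4,0,0,0,2,4,7]
Query orh: check counters[12]=2 counters[14]=2 counters[16]=4 counters[20]=4 counters[32]=7 -> maybe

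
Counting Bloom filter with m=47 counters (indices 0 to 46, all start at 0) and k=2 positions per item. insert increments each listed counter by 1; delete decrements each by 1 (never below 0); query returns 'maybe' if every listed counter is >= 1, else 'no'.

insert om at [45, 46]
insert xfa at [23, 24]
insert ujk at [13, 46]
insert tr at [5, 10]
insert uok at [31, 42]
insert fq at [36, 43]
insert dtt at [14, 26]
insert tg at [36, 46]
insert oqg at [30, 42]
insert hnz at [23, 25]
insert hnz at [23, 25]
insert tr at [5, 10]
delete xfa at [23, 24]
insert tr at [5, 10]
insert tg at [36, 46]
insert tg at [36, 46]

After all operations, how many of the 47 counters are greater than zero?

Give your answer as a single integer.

Answer: 14

Derivation:
Step 1: insert om at [45, 46] -> counters=[0,0,0,0,0,0,0,0,0,0,0,0,0,0,0,0,0,0,0,0,0,0,0,0,0,0,0,0,0,0,0,0,0,0,0,0,0,0,0,0,0,0,0,0,0,1,1]
Step 2: insert xfa at [23, 24] -> counters=[0,0,0,0,0,0,0,0,0,0,0,0,0,0,0,0,0,0,0,0,0,0,0,1,1,0,0,0,0,0,0,0,0,0,0,0,0,0,0,0,0,0,0,0,0,1,1]
Step 3: insert ujk at [13, 46] -> counters=[0,0,0,0,0,0,0,0,0,0,0,0,0,1,0,0,0,0,0,0,0,0,0,1,1,0,0,0,0,0,0,0,0,0,0,0,0,0,0,0,0,0,0,0,0,1,2]
Step 4: insert tr at [5, 10] -> counters=[0,0,0,0,0,1,0,0,0,0,1,0,0,1,0,0,0,0,0,0,0,0,0,1,1,0,0,0,0,0,0,0,0,0,0,0,0,0,0,0,0,0,0,0,0,1,2]
Step 5: insert uok at [31, 42] -> counters=[0,0,0,0,0,1,0,0,0,0,1,0,0,1,0,0,0,0,0,0,0,0,0,1,1,0,0,0,0,0,0,1,0,0,0,0,0,0,0,0,0,0,1,0,0,1,2]
Step 6: insert fq at [36, 43] -> counters=[0,0,0,0,0,1,0,0,0,0,1,0,0,1,0,0,0,0,0,0,0,0,0,1,1,0,0,0,0,0,0,1,0,0,0,0,1,0,0,0,0,0,1,1,0,1,2]
Step 7: insert dtt at [14, 26] -> counters=[0,0,0,0,0,1,0,0,0,0,1,0,0,1,1,0,0,0,0,0,0,0,0,1,1,0,1,0,0,0,0,1,0,0,0,0,1,0,0,0,0,0,1,1,0,1,2]
Step 8: insert tg at [36, 46] -> counters=[0,0,0,0,0,1,0,0,0,0,1,0,0,1,1,0,0,0,0,0,0,0,0,1,1,0,1,0,0,0,0,1,0,0,0,0,2,0,0,0,0,0,1,1,0,1,3]
Step 9: insert oqg at [30, 42] -> counters=[0,0,0,0,0,1,0,0,0,0,1,0,0,1,1,0,0,0,0,0,0,0,0,1,1,0,1,0,0,0,1,1,0,0,0,0,2,0,0,0,0,0,2,1,0,1,3]
Step 10: insert hnz at [23, 25] -> counters=[0,0,0,0,0,1,0,0,0,0,1,0,0,1,1,0,0,0,0,0,0,0,0,2,1,1,1,0,0,0,1,1,0,0,0,0,2,0,0,0,0,0,2,1,0,1,3]
Step 11: insert hnz at [23, 25] -> counters=[0,0,0,0,0,1,0,0,0,0,1,0,0,1,1,0,0,0,0,0,0,0,0,3,1,2,1,0,0,0,1,1,0,0,0,0,2,0,0,0,0,0,2,1,0,1,3]
Step 12: insert tr at [5, 10] -> counters=[0,0,0,0,0,2,0,0,0,0,2,0,0,1,1,0,0,0,0,0,0,0,0,3,1,2,1,0,0,0,1,1,0,0,0,0,2,0,0,0,0,0,2,1,0,1,3]
Step 13: delete xfa at [23, 24] -> counters=[0,0,0,0,0,2,0,0,0,0,2,0,0,1,1,0,0,0,0,0,0,0,0,2,0,2,1,0,0,0,1,1,0,0,0,0,2,0,0,0,0,0,2,1,0,1,3]
Step 14: insert tr at [5, 10] -> counters=[0,0,0,0,0,3,0,0,0,0,3,0,0,1,1,0,0,0,0,0,0,0,0,2,0,2,1,0,0,0,1,1,0,0,0,0,2,0,0,0,0,0,2,1,0,1,3]
Step 15: insert tg at [36, 46] -> counters=[0,0,0,0,0,3,0,0,0,0,3,0,0,1,1,0,0,0,0,0,0,0,0,2,0,2,1,0,0,0,1,1,0,0,0,0,3,0,0,0,0,0,2,1,0,1,4]
Step 16: insert tg at [36, 46] -> counters=[0,0,0,0,0,3,0,0,0,0,3,0,0,1,1,0,0,0,0,0,0,0,0,2,0,2,1,0,0,0,1,1,0,0,0,0,4,0,0,0,0,0,2,1,0,1,5]
Final counters=[0,0,0,0,0,3,0,0,0,0,3,0,0,1,1,0,0,0,0,0,0,0,0,2,0,2,1,0,0,0,1,1,0,0,0,0,4,0,0,0,0,0,2,1,0,1,5] -> 14 nonzero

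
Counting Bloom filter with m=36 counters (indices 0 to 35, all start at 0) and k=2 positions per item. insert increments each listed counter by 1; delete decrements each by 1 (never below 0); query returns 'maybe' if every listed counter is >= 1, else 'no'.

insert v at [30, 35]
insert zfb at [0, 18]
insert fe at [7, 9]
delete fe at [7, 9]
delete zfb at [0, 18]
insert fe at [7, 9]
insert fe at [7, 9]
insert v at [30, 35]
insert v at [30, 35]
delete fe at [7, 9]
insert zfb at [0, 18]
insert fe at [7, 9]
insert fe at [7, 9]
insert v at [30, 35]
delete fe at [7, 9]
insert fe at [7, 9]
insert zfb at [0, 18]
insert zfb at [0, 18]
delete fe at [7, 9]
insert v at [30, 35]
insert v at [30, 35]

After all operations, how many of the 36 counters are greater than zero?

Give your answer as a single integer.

Step 1: insert v at [30, 35] -> counters=[0,0,0,0,0,0,0,0,0,0,0,0,0,0,0,0,0,0,0,0,0,0,0,0,0,0,0,0,0,0,1,0,0,0,0,1]
Step 2: insert zfb at [0, 18] -> counters=[1,0,0,0,0,0,0,0,0,0,0,0,0,0,0,0,0,0,1,0,0,0,0,0,0,0,0,0,0,0,1,0,0,0,0,1]
Step 3: insert fe at [7, 9] -> counters=[1,0,0,0,0,0,0,1,0,1,0,0,0,0,0,0,0,0,1,0,0,0,0,0,0,0,0,0,0,0,1,0,0,0,0,1]
Step 4: delete fe at [7, 9] -> counters=[1,0,0,0,0,0,0,0,0,0,0,0,0,0,0,0,0,0,1,0,0,0,0,0,0,0,0,0,0,0,1,0,0,0,0,1]
Step 5: delete zfb at [0, 18] -> counters=[0,0,0,0,0,0,0,0,0,0,0,0,0,0,0,0,0,0,0,0,0,0,0,0,0,0,0,0,0,0,1,0,0,0,0,1]
Step 6: insert fe at [7, 9] -> counters=[0,0,0,0,0,0,0,1,0,1,0,0,0,0,0,0,0,0,0,0,0,0,0,0,0,0,0,0,0,0,1,0,0,0,0,1]
Step 7: insert fe at [7, 9] -> counters=[0,0,0,0,0,0,0,2,0,2,0,0,0,0,0,0,0,0,0,0,0,0,0,0,0,0,0,0,0,0,1,0,0,0,0,1]
Step 8: insert v at [30, 35] -> counters=[0,0,0,0,0,0,0,2,0,2,0,0,0,0,0,0,0,0,0,0,0,0,0,0,0,0,0,0,0,0,2,0,0,0,0,2]
Step 9: insert v at [30, 35] -> counters=[0,0,0,0,0,0,0,2,0,2,0,0,0,0,0,0,0,0,0,0,0,0,0,0,0,0,0,0,0,0,3,0,0,0,0,3]
Step 10: delete fe at [7, 9] -> counters=[0,0,0,0,0,0,0,1,0,1,0,0,0,0,0,0,0,0,0,0,0,0,0,0,0,0,0,0,0,0,3,0,0,0,0,3]
Step 11: insert zfb at [0, 18] -> counters=[1,0,0,0,0,0,0,1,0,1,0,0,0,0,0,0,0,0,1,0,0,0,0,0,0,0,0,0,0,0,3,0,0,0,0,3]
Step 12: insert fe at [7, 9] -> counters=[1,0,0,0,0,0,0,2,0,2,0,0,0,0,0,0,0,0,1,0,0,0,0,0,0,0,0,0,0,0,3,0,0,0,0,3]
Step 13: insert fe at [7, 9] -> counters=[1,0,0,0,0,0,0,3,0,3,0,0,0,0,0,0,0,0,1,0,0,0,0,0,0,0,0,0,0,0,3,0,0,0,0,3]
Step 14: insert v at [30, 35] -> counters=[1,0,0,0,0,0,0,3,0,3,0,0,0,0,0,0,0,0,1,0,0,0,0,0,0,0,0,0,0,0,4,0,0,0,0,4]
Step 15: delete fe at [7, 9] -> counters=[1,0,0,0,0,0,0,2,0,2,0,0,0,0,0,0,0,0,1,0,0,0,0,0,0,0,0,0,0,0,4,0,0,0,0,4]
Step 16: insert fe at [7, 9] -> counters=[1,0,0,0,0,0,0,3,0,3,0,0,0,0,0,0,0,0,1,0,0,0,0,0,0,0,0,0,0,0,4,0,0,0,0,4]
Step 17: insert zfb at [0, 18] -> counters=[2,0,0,0,0,0,0,3,0,3,0,0,0,0,0,0,0,0,2,0,0,0,0,0,0,0,0,0,0,0,4,0,0,0,0,4]
Step 18: insert zfb at [0, 18] -> counters=[3,0,0,0,0,0,0,3,0,3,0,0,0,0,0,0,0,0,3,0,0,0,0,0,0,0,0,0,0,0,4,0,0,0,0,4]
Step 19: delete fe at [7, 9] -> counters=[3,0,0,0,0,0,0,2,0,2,0,0,0,0,0,0,0,0,3,0,0,0,0,0,0,0,0,0,0,0,4,0,0,0,0,4]
Step 20: insert v at [30, 35] -> counters=[3,0,0,0,0,0,0,2,0,2,0,0,0,0,0,0,0,0,3,0,0,0,0,0,0,0,0,0,0,0,5,0,0,0,0,5]
Step 21: insert v at [30, 35] -> counters=[3,0,0,0,0,0,0,2,0,2,0,0,0,0,0,0,0,0,3,0,0,0,0,0,0,0,0,0,0,0,6,0,0,0,0,6]
Final counters=[3,0,0,0,0,0,0,2,0,2,0,0,0,0,0,0,0,0,3,0,0,0,0,0,0,0,0,0,0,0,6,0,0,0,0,6] -> 6 nonzero

Answer: 6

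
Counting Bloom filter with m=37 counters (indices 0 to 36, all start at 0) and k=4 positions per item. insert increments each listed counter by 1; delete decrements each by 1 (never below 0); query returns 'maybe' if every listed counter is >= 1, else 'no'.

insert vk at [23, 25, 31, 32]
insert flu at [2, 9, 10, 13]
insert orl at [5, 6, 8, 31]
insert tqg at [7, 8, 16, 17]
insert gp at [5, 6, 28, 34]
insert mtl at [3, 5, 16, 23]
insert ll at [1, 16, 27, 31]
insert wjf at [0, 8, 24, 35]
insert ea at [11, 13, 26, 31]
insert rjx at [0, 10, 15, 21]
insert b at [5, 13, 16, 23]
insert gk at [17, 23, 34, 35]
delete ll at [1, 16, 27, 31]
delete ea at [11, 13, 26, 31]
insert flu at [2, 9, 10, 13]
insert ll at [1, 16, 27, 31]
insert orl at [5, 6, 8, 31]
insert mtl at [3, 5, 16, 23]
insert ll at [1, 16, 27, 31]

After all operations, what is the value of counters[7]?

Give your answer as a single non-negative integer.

Step 1: insert vk at [23, 25, 31, 32] -> counters=[0,0,0,0,0,0,0,0,0,0,0,0,0,0,0,0,0,0,0,0,0,0,0,1,0,1,0,0,0,0,0,1,1,0,0,0,0]
Step 2: insert flu at [2, 9, 10, 13] -> counters=[0,0,1,0,0,0,0,0,0,1,1,0,0,1,0,0,0,0,0,0,0,0,0,1,0,1,0,0,0,0,0,1,1,0,0,0,0]
Step 3: insert orl at [5, 6, 8, 31] -> counters=[0,0,1,0,0,1,1,0,1,1,1,0,0,1,0,0,0,0,0,0,0,0,0,1,0,1,0,0,0,0,0,2,1,0,0,0,0]
Step 4: insert tqg at [7, 8, 16, 17] -> counters=[0,0,1,0,0,1,1,1,2,1,1,0,0,1,0,0,1,1,0,0,0,0,0,1,0,1,0,0,0,0,0,2,1,0,0,0,0]
Step 5: insert gp at [5, 6, 28, 34] -> counters=[0,0,1,0,0,2,2,1,2,1,1,0,0,1,0,0,1,1,0,0,0,0,0,1,0,1,0,0,1,0,0,2,1,0,1,0,0]
Step 6: insert mtl at [3, 5, 16, 23] -> counters=[0,0,1,1,0,3,2,1,2,1,1,0,0,1,0,0,2,1,0,0,0,0,0,2,0,1,0,0,1,0,0,2,1,0,1,0,0]
Step 7: insert ll at [1, 16, 27, 31] -> counters=[0,1,1,1,0,3,2,1,2,1,1,0,0,1,0,0,3,1,0,0,0,0,0,2,0,1,0,1,1,0,0,3,1,0,1,0,0]
Step 8: insert wjf at [0, 8, 24, 35] -> counters=[1,1,1,1,0,3,2,1,3,1,1,0,0,1,0,0,3,1,0,0,0,0,0,2,1,1,0,1,1,0,0,3,1,0,1,1,0]
Step 9: insert ea at [11, 13, 26, 31] -> counters=[1,1,1,1,0,3,2,1,3,1,1,1,0,2,0,0,3,1,0,0,0,0,0,2,1,1,1,1,1,0,0,4,1,0,1,1,0]
Step 10: insert rjx at [0, 10, 15, 21] -> counters=[2,1,1,1,0,3,2,1,3,1,2,1,0,2,0,1,3,1,0,0,0,1,0,2,1,1,1,1,1,0,0,4,1,0,1,1,0]
Step 11: insert b at [5, 13, 16, 23] -> counters=[2,1,1,1,0,4,2,1,3,1,2,1,0,3,0,1,4,1,0,0,0,1,0,3,1,1,1,1,1,0,0,4,1,0,1,1,0]
Step 12: insert gk at [17, 23, 34, 35] -> counters=[2,1,1,1,0,4,2,1,3,1,2,1,0,3,0,1,4,2,0,0,0,1,0,4,1,1,1,1,1,0,0,4,1,0,2,2,0]
Step 13: delete ll at [1, 16, 27, 31] -> counters=[2,0,1,1,0,4,2,1,3,1,2,1,0,3,0,1,3,2,0,0,0,1,0,4,1,1,1,0,1,0,0,3,1,0,2,2,0]
Step 14: delete ea at [11, 13, 26, 31] -> counters=[2,0,1,1,0,4,2,1,3,1,2,0,0,2,0,1,3,2,0,0,0,1,0,4,1,1,0,0,1,0,0,2,1,0,2,2,0]
Step 15: insert flu at [2, 9, 10, 13] -> counters=[2,0,2,1,0,4,2,1,3,2,3,0,0,3,0,1,3,2,0,0,0,1,0,4,1,1,0,0,1,0,0,2,1,0,2,2,0]
Step 16: insert ll at [1, 16, 27, 31] -> counters=[2,1,2,1,0,4,2,1,3,2,3,0,0,3,0,1,4,2,0,0,0,1,0,4,1,1,0,1,1,0,0,3,1,0,2,2,0]
Step 17: insert orl at [5, 6, 8, 31] -> counters=[2,1,2,1,0,5,3,1,4,2,3,0,0,3,0,1,4,2,0,0,0,1,0,4,1,1,0,1,1,0,0,4,1,0,2,2,0]
Step 18: insert mtl at [3, 5, 16, 23] -> counters=[2,1,2,2,0,6,3,1,4,2,3,0,0,3,0,1,5,2,0,0,0,1,0,5,1,1,0,1,1,0,0,4,1,0,2,2,0]
Step 19: insert ll at [1, 16, 27, 31] -> counters=[2,2,2,2,0,6,3,1,4,2,3,0,0,3,0,1,6,2,0,0,0,1,0,5,1,1,0,2,1,0,0,5,1,0,2,2,0]
Final counters=[2,2,2,2,0,6,3,1,4,2,3,0,0,3,0,1,6,2,0,0,0,1,0,5,1,1,0,2,1,0,0,5,1,0,2,2,0] -> counters[7]=1

Answer: 1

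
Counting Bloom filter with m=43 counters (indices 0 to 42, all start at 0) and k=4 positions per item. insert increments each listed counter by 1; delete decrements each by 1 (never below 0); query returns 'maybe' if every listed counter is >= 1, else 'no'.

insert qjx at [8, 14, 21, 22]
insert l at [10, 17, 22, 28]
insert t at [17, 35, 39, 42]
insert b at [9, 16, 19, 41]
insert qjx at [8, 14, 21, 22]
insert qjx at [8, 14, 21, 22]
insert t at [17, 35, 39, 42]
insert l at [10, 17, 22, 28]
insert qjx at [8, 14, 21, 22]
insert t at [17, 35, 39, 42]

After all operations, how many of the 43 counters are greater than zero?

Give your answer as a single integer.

Step 1: insert qjx at [8, 14, 21, 22] -> counters=[0,0,0,0,0,0,0,0,1,0,0,0,0,0,1,0,0,0,0,0,0,1,1,0,0,0,0,0,0,0,0,0,0,0,0,0,0,0,0,0,0,0,0]
Step 2: insert l at [10, 17, 22, 28] -> counters=[0,0,0,0,0,0,0,0,1,0,1,0,0,0,1,0,0,1,0,0,0,1,2,0,0,0,0,0,1,0,0,0,0,0,0,0,0,0,0,0,0,0,0]
Step 3: insert t at [17, 35, 39, 42] -> counters=[0,0,0,0,0,0,0,0,1,0,1,0,0,0,1,0,0,2,0,0,0,1,2,0,0,0,0,0,1,0,0,0,0,0,0,1,0,0,0,1,0,0,1]
Step 4: insert b at [9, 16, 19, 41] -> counters=[0,0,0,0,0,0,0,0,1,1,1,0,0,0,1,0,1,2,0,1,0,1,2,0,0,0,0,0,1,0,0,0,0,0,0,1,0,0,0,1,0,1,1]
Step 5: insert qjx at [8, 14, 21, 22] -> counters=[0,0,0,0,0,0,0,0,2,1,1,0,0,0,2,0,1,2,0,1,0,2,3,0,0,0,0,0,1,0,0,0,0,0,0,1,0,0,0,1,0,1,1]
Step 6: insert qjx at [8, 14, 21, 22] -> counters=[0,0,0,0,0,0,0,0,3,1,1,0,0,0,3,0,1,2,0,1,0,3,4,0,0,0,0,0,1,0,0,0,0,0,0,1,0,0,0,1,0,1,1]
Step 7: insert t at [17, 35, 39, 42] -> counters=[0,0,0,0,0,0,0,0,3,1,1,0,0,0,3,0,1,3,0,1,0,3,4,0,0,0,0,0,1,0,0,0,0,0,0,2,0,0,0,2,0,1,2]
Step 8: insert l at [10, 17, 22, 28] -> counters=[0,0,0,0,0,0,0,0,3,1,2,0,0,0,3,0,1,4,0,1,0,3,5,0,0,0,0,0,2,0,0,0,0,0,0,2,0,0,0,2,0,1,2]
Step 9: insert qjx at [8, 14, 21, 22] -> counters=[0,0,0,0,0,0,0,0,4,1,2,0,0,0,4,0,1,4,0,1,0,4,6,0,0,0,0,0,2,0,0,0,0,0,0,2,0,0,0,2,0,1,2]
Step 10: insert t at [17, 35, 39, 42] -> counters=[0,0,0,0,0,0,0,0,4,1,2,0,0,0,4,0,1,5,0,1,0,4,6,0,0,0,0,0,2,0,0,0,0,0,0,3,0,0,0,3,0,1,3]
Final counters=[0,0,0,0,0,0,0,0,4,1,2,0,0,0,4,0,1,5,0,1,0,4,6,0,0,0,0,0,2,0,0,0,0,0,0,3,0,0,0,3,0,1,3] -> 14 nonzero

Answer: 14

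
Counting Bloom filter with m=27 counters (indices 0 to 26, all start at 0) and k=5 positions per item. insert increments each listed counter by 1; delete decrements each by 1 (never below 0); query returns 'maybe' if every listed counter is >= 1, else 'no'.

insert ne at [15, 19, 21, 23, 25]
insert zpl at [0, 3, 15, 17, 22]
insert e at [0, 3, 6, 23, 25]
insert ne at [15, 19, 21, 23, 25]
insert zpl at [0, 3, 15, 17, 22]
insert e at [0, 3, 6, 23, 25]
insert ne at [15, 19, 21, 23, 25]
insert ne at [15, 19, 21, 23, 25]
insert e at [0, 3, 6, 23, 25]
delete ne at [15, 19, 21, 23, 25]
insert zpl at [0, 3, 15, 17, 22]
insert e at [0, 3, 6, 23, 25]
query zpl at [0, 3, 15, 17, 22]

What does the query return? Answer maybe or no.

Step 1: insert ne at [15, 19, 21, 23, 25] -> counters=[0,0,0,0,0,0,0,0,0,0,0,0,0,0,0,1,0,0,0,1,0,1,0,1,0,1,0]
Step 2: insert zpl at [0, 3, 15, 17, 22] -> counters=[1,0,0,1,0,0,0,0,0,0,0,0,0,0,0,2,0,1,0,1,0,1,1,1,0,1,0]
Step 3: insert e at [0, 3, 6, 23, 25] -> counters=[2,0,0,2,0,0,1,0,0,0,0,0,0,0,0,2,0,1,0,1,0,1,1,2,0,2,0]
Step 4: insert ne at [15, 19, 21, 23, 25] -> counters=[2,0,0,2,0,0,1,0,0,0,0,0,0,0,0,3,0,1,0,2,0,2,1,3,0,3,0]
Step 5: insert zpl at [0, 3, 15, 17, 22] -> counters=[3,0,0,3,0,0,1,0,0,0,0,0,0,0,0,4,0,2,0,2,0,2,2,3,0,3,0]
Step 6: insert e at [0, 3, 6, 23, 25] -> counters=[4,0,0,4,0,0,2,0,0,0,0,0,0,0,0,4,0,2,0,2,0,2,2,4,0,4,0]
Step 7: insert ne at [15, 19, 21, 23, 25] -> counters=[4,0,0,4,0,0,2,0,0,0,0,0,0,0,0,5,0,2,0,3,0,3,2,5,0,5,0]
Step 8: insert ne at [15, 19, 21, 23, 25] -> counters=[4,0,0,4,0,0,2,0,0,0,0,0,0,0,0,6,0,2,0,4,0,4,2,6,0,6,0]
Step 9: insert e at [0, 3, 6, 23, 25] -> counters=[5,0,0,5,0,0,3,0,0,0,0,0,0,0,0,6,0,2,0,4,0,4,2,7,0,7,0]
Step 10: delete ne at [15, 19, 21, 23, 25] -> counters=[5,0,0,5,0,0,3,0,0,0,0,0,0,0,0,5,0,2,0,3,0,3,2,6,0,6,0]
Step 11: insert zpl at [0, 3, 15, 17, 22] -> counters=[6,0,0,6,0,0,3,0,0,0,0,0,0,0,0,6,0,3,0,3,0,3,3,6,0,6,0]
Step 12: insert e at [0, 3, 6, 23, 25] -> counters=[7,0,0,7,0,0,4,0,0,0,0,0,0,0,0,6,0,3,0,3,0,3,3,7,0,7,0]
Query zpl: check counters[0]=7 counters[3]=7 counters[15]=6 counters[17]=3 counters[22]=3 -> maybe

Answer: maybe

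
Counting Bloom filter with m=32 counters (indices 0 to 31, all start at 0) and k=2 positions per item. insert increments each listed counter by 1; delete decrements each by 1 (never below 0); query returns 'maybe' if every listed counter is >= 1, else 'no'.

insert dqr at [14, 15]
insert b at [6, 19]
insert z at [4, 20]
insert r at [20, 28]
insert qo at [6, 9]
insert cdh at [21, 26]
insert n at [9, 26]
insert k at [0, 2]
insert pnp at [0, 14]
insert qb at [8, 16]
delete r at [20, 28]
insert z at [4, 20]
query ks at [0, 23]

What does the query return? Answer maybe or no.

Step 1: insert dqr at [14, 15] -> counters=[0,0,0,0,0,0,0,0,0,0,0,0,0,0,1,1,0,0,0,0,0,0,0,0,0,0,0,0,0,0,0,0]
Step 2: insert b at [6, 19] -> counters=[0,0,0,0,0,0,1,0,0,0,0,0,0,0,1,1,0,0,0,1,0,0,0,0,0,0,0,0,0,0,0,0]
Step 3: insert z at [4, 20] -> counters=[0,0,0,0,1,0,1,0,0,0,0,0,0,0,1,1,0,0,0,1,1,0,0,0,0,0,0,0,0,0,0,0]
Step 4: insert r at [20, 28] -> counters=[0,0,0,0,1,0,1,0,0,0,0,0,0,0,1,1,0,0,0,1,2,0,0,0,0,0,0,0,1,0,0,0]
Step 5: insert qo at [6, 9] -> counters=[0,0,0,0,1,0,2,0,0,1,0,0,0,0,1,1,0,0,0,1,2,0,0,0,0,0,0,0,1,0,0,0]
Step 6: insert cdh at [21, 26] -> counters=[0,0,0,0,1,0,2,0,0,1,0,0,0,0,1,1,0,0,0,1,2,1,0,0,0,0,1,0,1,0,0,0]
Step 7: insert n at [9, 26] -> counters=[0,0,0,0,1,0,2,0,0,2,0,0,0,0,1,1,0,0,0,1,2,1,0,0,0,0,2,0,1,0,0,0]
Step 8: insert k at [0, 2] -> counters=[1,0,1,0,1,0,2,0,0,2,0,0,0,0,1,1,0,0,0,1,2,1,0,0,0,0,2,0,1,0,0,0]
Step 9: insert pnp at [0, 14] -> counters=[2,0,1,0,1,0,2,0,0,2,0,0,0,0,2,1,0,0,0,1,2,1,0,0,0,0,2,0,1,0,0,0]
Step 10: insert qb at [8, 16] -> counters=[2,0,1,0,1,0,2,0,1,2,0,0,0,0,2,1,1,0,0,1,2,1,0,0,0,0,2,0,1,0,0,0]
Step 11: delete r at [20, 28] -> counters=[2,0,1,0,1,0,2,0,1,2,0,0,0,0,2,1,1,0,0,1,1,1,0,0,0,0,2,0,0,0,0,0]
Step 12: insert z at [4, 20] -> counters=[2,0,1,0,2,0,2,0,1,2,0,0,0,0,2,1,1,0,0,1,2,1,0,0,0,0,2,0,0,0,0,0]
Query ks: check counters[0]=2 counters[23]=0 -> no

Answer: no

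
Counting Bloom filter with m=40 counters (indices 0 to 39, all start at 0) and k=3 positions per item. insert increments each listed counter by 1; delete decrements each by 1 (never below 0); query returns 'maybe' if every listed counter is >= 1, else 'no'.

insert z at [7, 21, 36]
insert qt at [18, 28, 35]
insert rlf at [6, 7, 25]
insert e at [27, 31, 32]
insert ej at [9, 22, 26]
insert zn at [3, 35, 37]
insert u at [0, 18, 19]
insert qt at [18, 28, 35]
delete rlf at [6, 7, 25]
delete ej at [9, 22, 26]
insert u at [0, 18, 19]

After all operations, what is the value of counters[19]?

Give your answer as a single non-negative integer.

Answer: 2

Derivation:
Step 1: insert z at [7, 21, 36] -> counters=[0,0,0,0,0,0,0,1,0,0,0,0,0,0,0,0,0,0,0,0,0,1,0,0,0,0,0,0,0,0,0,0,0,0,0,0,1,0,0,0]
Step 2: insert qt at [18, 28, 35] -> counters=[0,0,0,0,0,0,0,1,0,0,0,0,0,0,0,0,0,0,1,0,0,1,0,0,0,0,0,0,1,0,0,0,0,0,0,1,1,0,0,0]
Step 3: insert rlf at [6, 7, 25] -> counters=[0,0,0,0,0,0,1,2,0,0,0,0,0,0,0,0,0,0,1,0,0,1,0,0,0,1,0,0,1,0,0,0,0,0,0,1,1,0,0,0]
Step 4: insert e at [27, 31, 32] -> counters=[0,0,0,0,0,0,1,2,0,0,0,0,0,0,0,0,0,0,1,0,0,1,0,0,0,1,0,1,1,0,0,1,1,0,0,1,1,0,0,0]
Step 5: insert ej at [9, 22, 26] -> counters=[0,0,0,0,0,0,1,2,0,1,0,0,0,0,0,0,0,0,1,0,0,1,1,0,0,1,1,1,1,0,0,1,1,0,0,1,1,0,0,0]
Step 6: insert zn at [3, 35, 37] -> counters=[0,0,0,1,0,0,1,2,0,1,0,0,0,0,0,0,0,0,1,0,0,1,1,0,0,1,1,1,1,0,0,1,1,0,0,2,1,1,0,0]
Step 7: insert u at [0, 18, 19] -> counters=[1,0,0,1,0,0,1,2,0,1,0,0,0,0,0,0,0,0,2,1,0,1,1,0,0,1,1,1,1,0,0,1,1,0,0,2,1,1,0,0]
Step 8: insert qt at [18, 28, 35] -> counters=[1,0,0,1,0,0,1,2,0,1,0,0,0,0,0,0,0,0,3,1,0,1,1,0,0,1,1,1,2,0,0,1,1,0,0,3,1,1,0,0]
Step 9: delete rlf at [6, 7, 25] -> counters=[1,0,0,1,0,0,0,1,0,1,0,0,0,0,0,0,0,0,3,1,0,1,1,0,0,0,1,1,2,0,0,1,1,0,0,3,1,1,0,0]
Step 10: delete ej at [9, 22, 26] -> counters=[1,0,0,1,0,0,0,1,0,0,0,0,0,0,0,0,0,0,3,1,0,1,0,0,0,0,0,1,2,0,0,1,1,0,0,3,1,1,0,0]
Step 11: insert u at [0, 18, 19] -> counters=[2,0,0,1,0,0,0,1,0,0,0,0,0,0,0,0,0,0,4,2,0,1,0,0,0,0,0,1,2,0,0,1,1,0,0,3,1,1,0,0]
Final counters=[2,0,0,1,0,0,0,1,0,0,0,0,0,0,0,0,0,0,4,2,0,1,0,0,0,0,0,1,2,0,0,1,1,0,0,3,1,1,0,0] -> counters[19]=2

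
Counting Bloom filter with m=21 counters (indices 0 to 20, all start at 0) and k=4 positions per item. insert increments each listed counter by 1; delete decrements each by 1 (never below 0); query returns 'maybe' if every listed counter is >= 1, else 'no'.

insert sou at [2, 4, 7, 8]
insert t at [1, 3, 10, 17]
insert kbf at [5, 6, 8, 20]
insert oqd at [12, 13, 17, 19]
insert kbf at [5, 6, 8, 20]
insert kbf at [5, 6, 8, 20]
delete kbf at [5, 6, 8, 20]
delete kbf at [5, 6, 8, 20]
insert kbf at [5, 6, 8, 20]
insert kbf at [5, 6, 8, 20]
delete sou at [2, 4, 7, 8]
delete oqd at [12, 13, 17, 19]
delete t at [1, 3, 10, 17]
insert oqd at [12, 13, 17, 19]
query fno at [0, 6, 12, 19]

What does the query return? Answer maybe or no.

Step 1: insert sou at [2, 4, 7, 8] -> counters=[0,0,1,0,1,0,0,1,1,0,0,0,0,0,0,0,0,0,0,0,0]
Step 2: insert t at [1, 3, 10, 17] -> counters=[0,1,1,1,1,0,0,1,1,0,1,0,0,0,0,0,0,1,0,0,0]
Step 3: insert kbf at [5, 6, 8, 20] -> counters=[0,1,1,1,1,1,1,1,2,0,1,0,0,0,0,0,0,1,0,0,1]
Step 4: insert oqd at [12, 13, 17, 19] -> counters=[0,1,1,1,1,1,1,1,2,0,1,0,1,1,0,0,0,2,0,1,1]
Step 5: insert kbf at [5, 6, 8, 20] -> counters=[0,1,1,1,1,2,2,1,3,0,1,0,1,1,0,0,0,2,0,1,2]
Step 6: insert kbf at [5, 6, 8, 20] -> counters=[0,1,1,1,1,3,3,1,4,0,1,0,1,1,0,0,0,2,0,1,3]
Step 7: delete kbf at [5, 6, 8, 20] -> counters=[0,1,1,1,1,2,2,1,3,0,1,0,1,1,0,0,0,2,0,1,2]
Step 8: delete kbf at [5, 6, 8, 20] -> counters=[0,1,1,1,1,1,1,1,2,0,1,0,1,1,0,0,0,2,0,1,1]
Step 9: insert kbf at [5, 6, 8, 20] -> counters=[0,1,1,1,1,2,2,1,3,0,1,0,1,1,0,0,0,2,0,1,2]
Step 10: insert kbf at [5, 6, 8, 20] -> counters=[0,1,1,1,1,3,3,1,4,0,1,0,1,1,0,0,0,2,0,1,3]
Step 11: delete sou at [2, 4, 7, 8] -> counters=[0,1,0,1,0,3,3,0,3,0,1,0,1,1,0,0,0,2,0,1,3]
Step 12: delete oqd at [12, 13, 17, 19] -> counters=[0,1,0,1,0,3,3,0,3,0,1,0,0,0,0,0,0,1,0,0,3]
Step 13: delete t at [1, 3, 10, 17] -> counters=[0,0,0,0,0,3,3,0,3,0,0,0,0,0,0,0,0,0,0,0,3]
Step 14: insert oqd at [12, 13, 17, 19] -> counters=[0,0,0,0,0,3,3,0,3,0,0,0,1,1,0,0,0,1,0,1,3]
Query fno: check counters[0]=0 counters[6]=3 counters[12]=1 counters[19]=1 -> no

Answer: no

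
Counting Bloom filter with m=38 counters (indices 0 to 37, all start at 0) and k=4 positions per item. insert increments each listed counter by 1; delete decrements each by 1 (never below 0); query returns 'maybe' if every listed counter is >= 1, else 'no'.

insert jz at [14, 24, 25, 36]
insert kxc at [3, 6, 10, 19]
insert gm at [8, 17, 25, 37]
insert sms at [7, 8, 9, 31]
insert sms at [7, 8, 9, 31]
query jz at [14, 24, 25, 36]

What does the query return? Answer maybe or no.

Step 1: insert jz at [14, 24, 25, 36] -> counters=[0,0,0,0,0,0,0,0,0,0,0,0,0,0,1,0,0,0,0,0,0,0,0,0,1,1,0,0,0,0,0,0,0,0,0,0,1,0]
Step 2: insert kxc at [3, 6, 10, 19] -> counters=[0,0,0,1,0,0,1,0,0,0,1,0,0,0,1,0,0,0,0,1,0,0,0,0,1,1,0,0,0,0,0,0,0,0,0,0,1,0]
Step 3: insert gm at [8, 17, 25, 37] -> counters=[0,0,0,1,0,0,1,0,1,0,1,0,0,0,1,0,0,1,0,1,0,0,0,0,1,2,0,0,0,0,0,0,0,0,0,0,1,1]
Step 4: insert sms at [7, 8, 9, 31] -> counters=[0,0,0,1,0,0,1,1,2,1,1,0,0,0,1,0,0,1,0,1,0,0,0,0,1,2,0,0,0,0,0,1,0,0,0,0,1,1]
Step 5: insert sms at [7, 8, 9, 31] -> counters=[0,0,0,1,0,0,1,2,3,2,1,0,0,0,1,0,0,1,0,1,0,0,0,0,1,2,0,0,0,0,0,2,0,0,0,0,1,1]
Query jz: check counters[14]=1 counters[24]=1 counters[25]=2 counters[36]=1 -> maybe

Answer: maybe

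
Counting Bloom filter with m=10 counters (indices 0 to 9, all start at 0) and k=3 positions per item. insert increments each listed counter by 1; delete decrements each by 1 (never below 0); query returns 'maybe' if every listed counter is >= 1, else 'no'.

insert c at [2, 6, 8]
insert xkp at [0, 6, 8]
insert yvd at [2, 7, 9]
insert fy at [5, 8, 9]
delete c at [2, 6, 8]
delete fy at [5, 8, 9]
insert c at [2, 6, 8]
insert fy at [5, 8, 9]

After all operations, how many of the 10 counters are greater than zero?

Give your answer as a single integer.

Step 1: insert c at [2, 6, 8] -> counters=[0,0,1,0,0,0,1,0,1,0]
Step 2: insert xkp at [0, 6, 8] -> counters=[1,0,1,0,0,0,2,0,2,0]
Step 3: insert yvd at [2, 7, 9] -> counters=[1,0,2,0,0,0,2,1,2,1]
Step 4: insert fy at [5, 8, 9] -> counters=[1,0,2,0,0,1,2,1,3,2]
Step 5: delete c at [2, 6, 8] -> counters=[1,0,1,0,0,1,1,1,2,2]
Step 6: delete fy at [5, 8, 9] -> counters=[1,0,1,0,0,0,1,1,1,1]
Step 7: insert c at [2, 6, 8] -> counters=[1,0,2,0,0,0,2,1,2,1]
Step 8: insert fy at [5, 8, 9] -> counters=[1,0,2,0,0,1,2,1,3,2]
Final counters=[1,0,2,0,0,1,2,1,3,2] -> 7 nonzero

Answer: 7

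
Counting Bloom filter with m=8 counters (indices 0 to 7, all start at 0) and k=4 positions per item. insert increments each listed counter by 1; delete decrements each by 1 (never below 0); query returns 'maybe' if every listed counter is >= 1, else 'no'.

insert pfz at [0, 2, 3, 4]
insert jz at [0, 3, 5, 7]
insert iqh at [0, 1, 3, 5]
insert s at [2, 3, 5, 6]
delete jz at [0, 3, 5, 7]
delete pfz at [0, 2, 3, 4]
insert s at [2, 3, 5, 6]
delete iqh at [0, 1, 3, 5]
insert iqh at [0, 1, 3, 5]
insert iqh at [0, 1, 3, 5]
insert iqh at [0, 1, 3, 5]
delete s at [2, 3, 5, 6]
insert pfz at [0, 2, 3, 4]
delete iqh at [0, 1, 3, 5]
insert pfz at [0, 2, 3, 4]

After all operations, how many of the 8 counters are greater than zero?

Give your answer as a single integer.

Answer: 7

Derivation:
Step 1: insert pfz at [0, 2, 3, 4] -> counters=[1,0,1,1,1,0,0,0]
Step 2: insert jz at [0, 3, 5, 7] -> counters=[2,0,1,2,1,1,0,1]
Step 3: insert iqh at [0, 1, 3, 5] -> counters=[3,1,1,3,1,2,0,1]
Step 4: insert s at [2, 3, 5, 6] -> counters=[3,1,2,4,1,3,1,1]
Step 5: delete jz at [0, 3, 5, 7] -> counters=[2,1,2,3,1,2,1,0]
Step 6: delete pfz at [0, 2, 3, 4] -> counters=[1,1,1,2,0,2,1,0]
Step 7: insert s at [2, 3, 5, 6] -> counters=[1,1,2,3,0,3,2,0]
Step 8: delete iqh at [0, 1, 3, 5] -> counters=[0,0,2,2,0,2,2,0]
Step 9: insert iqh at [0, 1, 3, 5] -> counters=[1,1,2,3,0,3,2,0]
Step 10: insert iqh at [0, 1, 3, 5] -> counters=[2,2,2,4,0,4,2,0]
Step 11: insert iqh at [0, 1, 3, 5] -> counters=[3,3,2,5,0,5,2,0]
Step 12: delete s at [2, 3, 5, 6] -> counters=[3,3,1,4,0,4,1,0]
Step 13: insert pfz at [0, 2, 3, 4] -> counters=[4,3,2,5,1,4,1,0]
Step 14: delete iqh at [0, 1, 3, 5] -> counters=[3,2,2,4,1,3,1,0]
Step 15: insert pfz at [0, 2, 3, 4] -> counters=[4,2,3,5,2,3,1,0]
Final counters=[4,2,3,5,2,3,1,0] -> 7 nonzero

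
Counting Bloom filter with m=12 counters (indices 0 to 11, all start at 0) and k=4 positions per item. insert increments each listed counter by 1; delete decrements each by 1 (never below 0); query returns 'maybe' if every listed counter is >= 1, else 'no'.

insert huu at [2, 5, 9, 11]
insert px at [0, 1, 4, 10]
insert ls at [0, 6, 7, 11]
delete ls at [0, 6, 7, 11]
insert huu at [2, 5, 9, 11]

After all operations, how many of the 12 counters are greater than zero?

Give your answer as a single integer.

Step 1: insert huu at [2, 5, 9, 11] -> counters=[0,0,1,0,0,1,0,0,0,1,0,1]
Step 2: insert px at [0, 1, 4, 10] -> counters=[1,1,1,0,1,1,0,0,0,1,1,1]
Step 3: insert ls at [0, 6, 7, 11] -> counters=[2,1,1,0,1,1,1,1,0,1,1,2]
Step 4: delete ls at [0, 6, 7, 11] -> counters=[1,1,1,0,1,1,0,0,0,1,1,1]
Step 5: insert huu at [2, 5, 9, 11] -> counters=[1,1,2,0,1,2,0,0,0,2,1,2]
Final counters=[1,1,2,0,1,2,0,0,0,2,1,2] -> 8 nonzero

Answer: 8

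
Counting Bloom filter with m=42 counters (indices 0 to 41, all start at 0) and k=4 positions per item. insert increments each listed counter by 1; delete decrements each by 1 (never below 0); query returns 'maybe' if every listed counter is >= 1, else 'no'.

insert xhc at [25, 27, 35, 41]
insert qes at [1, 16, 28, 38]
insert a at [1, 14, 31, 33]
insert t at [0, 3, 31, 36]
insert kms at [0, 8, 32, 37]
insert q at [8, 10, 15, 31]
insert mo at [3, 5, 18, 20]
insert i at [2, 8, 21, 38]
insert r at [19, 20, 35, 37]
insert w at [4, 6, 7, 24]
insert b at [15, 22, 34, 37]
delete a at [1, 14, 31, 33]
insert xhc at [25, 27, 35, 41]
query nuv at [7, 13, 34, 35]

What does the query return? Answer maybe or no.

Step 1: insert xhc at [25, 27, 35, 41] -> counters=[0,0,0,0,0,0,0,0,0,0,0,0,0,0,0,0,0,0,0,0,0,0,0,0,0,1,0,1,0,0,0,0,0,0,0,1,0,0,0,0,0,1]
Step 2: insert qes at [1, 16, 28, 38] -> counters=[0,1,0,0,0,0,0,0,0,0,0,0,0,0,0,0,1,0,0,0,0,0,0,0,0,1,0,1,1,0,0,0,0,0,0,1,0,0,1,0,0,1]
Step 3: insert a at [1, 14, 31, 33] -> counters=[0,2,0,0,0,0,0,0,0,0,0,0,0,0,1,0,1,0,0,0,0,0,0,0,0,1,0,1,1,0,0,1,0,1,0,1,0,0,1,0,0,1]
Step 4: insert t at [0, 3, 31, 36] -> counters=[1,2,0,1,0,0,0,0,0,0,0,0,0,0,1,0,1,0,0,0,0,0,0,0,0,1,0,1,1,0,0,2,0,1,0,1,1,0,1,0,0,1]
Step 5: insert kms at [0, 8, 32, 37] -> counters=[2,2,0,1,0,0,0,0,1,0,0,0,0,0,1,0,1,0,0,0,0,0,0,0,0,1,0,1,1,0,0,2,1,1,0,1,1,1,1,0,0,1]
Step 6: insert q at [8, 10, 15, 31] -> counters=[2,2,0,1,0,0,0,0,2,0,1,0,0,0,1,1,1,0,0,0,0,0,0,0,0,1,0,1,1,0,0,3,1,1,0,1,1,1,1,0,0,1]
Step 7: insert mo at [3, 5, 18, 20] -> counters=[2,2,0,2,0,1,0,0,2,0,1,0,0,0,1,1,1,0,1,0,1,0,0,0,0,1,0,1,1,0,0,3,1,1,0,1,1,1,1,0,0,1]
Step 8: insert i at [2, 8, 21, 38] -> counters=[2,2,1,2,0,1,0,0,3,0,1,0,0,0,1,1,1,0,1,0,1,1,0,0,0,1,0,1,1,0,0,3,1,1,0,1,1,1,2,0,0,1]
Step 9: insert r at [19, 20, 35, 37] -> counters=[2,2,1,2,0,1,0,0,3,0,1,0,0,0,1,1,1,0,1,1,2,1,0,0,0,1,0,1,1,0,0,3,1,1,0,2,1,2,2,0,0,1]
Step 10: insert w at [4, 6, 7, 24] -> counters=[2,2,1,2,1,1,1,1,3,0,1,0,0,0,1,1,1,0,1,1,2,1,0,0,1,1,0,1,1,0,0,3,1,1,0,2,1,2,2,0,0,1]
Step 11: insert b at [15, 22, 34, 37] -> counters=[2,2,1,2,1,1,1,1,3,0,1,0,0,0,1,2,1,0,1,1,2,1,1,0,1,1,0,1,1,0,0,3,1,1,1,2,1,3,2,0,0,1]
Step 12: delete a at [1, 14, 31, 33] -> counters=[2,1,1,2,1,1,1,1,3,0,1,0,0,0,0,2,1,0,1,1,2,1,1,0,1,1,0,1,1,0,0,2,1,0,1,2,1,3,2,0,0,1]
Step 13: insert xhc at [25, 27, 35, 41] -> counters=[2,1,1,2,1,1,1,1,3,0,1,0,0,0,0,2,1,0,1,1,2,1,1,0,1,2,0,2,1,0,0,2,1,0,1,3,1,3,2,0,0,2]
Query nuv: check counters[7]=1 counters[13]=0 counters[34]=1 counters[35]=3 -> no

Answer: no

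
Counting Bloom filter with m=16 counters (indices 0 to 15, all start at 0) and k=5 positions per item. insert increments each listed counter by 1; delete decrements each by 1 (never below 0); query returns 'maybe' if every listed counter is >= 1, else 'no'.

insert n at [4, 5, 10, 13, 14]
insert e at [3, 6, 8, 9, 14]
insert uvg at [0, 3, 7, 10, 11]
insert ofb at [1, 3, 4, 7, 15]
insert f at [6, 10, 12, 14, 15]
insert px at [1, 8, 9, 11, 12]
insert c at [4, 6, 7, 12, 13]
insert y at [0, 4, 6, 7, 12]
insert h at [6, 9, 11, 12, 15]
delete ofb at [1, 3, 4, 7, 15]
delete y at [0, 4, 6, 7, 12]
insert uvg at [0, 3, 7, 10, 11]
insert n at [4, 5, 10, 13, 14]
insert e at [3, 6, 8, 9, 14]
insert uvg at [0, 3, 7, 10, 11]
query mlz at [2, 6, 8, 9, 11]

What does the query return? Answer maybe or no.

Step 1: insert n at [4, 5, 10, 13, 14] -> counters=[0,0,0,0,1,1,0,0,0,0,1,0,0,1,1,0]
Step 2: insert e at [3, 6, 8, 9, 14] -> counters=[0,0,0,1,1,1,1,0,1,1,1,0,0,1,2,0]
Step 3: insert uvg at [0, 3, 7, 10, 11] -> counters=[1,0,0,2,1,1,1,1,1,1,2,1,0,1,2,0]
Step 4: insert ofb at [1, 3, 4, 7, 15] -> counters=[1,1,0,3,2,1,1,2,1,1,2,1,0,1,2,1]
Step 5: insert f at [6, 10, 12, 14, 15] -> counters=[1,1,0,3,2,1,2,2,1,1,3,1,1,1,3,2]
Step 6: insert px at [1, 8, 9, 11, 12] -> counters=[1,2,0,3,2,1,2,2,2,2,3,2,2,1,3,2]
Step 7: insert c at [4, 6, 7, 12, 13] -> counters=[1,2,0,3,3,1,3,3,2,2,3,2,3,2,3,2]
Step 8: insert y at [0, 4, 6, 7, 12] -> counters=[2,2,0,3,4,1,4,4,2,2,3,2,4,2,3,2]
Step 9: insert h at [6, 9, 11, 12, 15] -> counters=[2,2,0,3,4,1,5,4,2,3,3,3,5,2,3,3]
Step 10: delete ofb at [1, 3, 4, 7, 15] -> counters=[2,1,0,2,3,1,5,3,2,3,3,3,5,2,3,2]
Step 11: delete y at [0, 4, 6, 7, 12] -> counters=[1,1,0,2,2,1,4,2,2,3,3,3,4,2,3,2]
Step 12: insert uvg at [0, 3, 7, 10, 11] -> counters=[2,1,0,3,2,1,4,3,2,3,4,4,4,2,3,2]
Step 13: insert n at [4, 5, 10, 13, 14] -> counters=[2,1,0,3,3,2,4,3,2,3,5,4,4,3,4,2]
Step 14: insert e at [3, 6, 8, 9, 14] -> counters=[2,1,0,4,3,2,5,3,3,4,5,4,4,3,5,2]
Step 15: insert uvg at [0, 3, 7, 10, 11] -> counters=[3,1,0,5,3,2,5,4,3,4,6,5,4,3,5,2]
Query mlz: check counters[2]=0 counters[6]=5 counters[8]=3 counters[9]=4 counters[11]=5 -> no

Answer: no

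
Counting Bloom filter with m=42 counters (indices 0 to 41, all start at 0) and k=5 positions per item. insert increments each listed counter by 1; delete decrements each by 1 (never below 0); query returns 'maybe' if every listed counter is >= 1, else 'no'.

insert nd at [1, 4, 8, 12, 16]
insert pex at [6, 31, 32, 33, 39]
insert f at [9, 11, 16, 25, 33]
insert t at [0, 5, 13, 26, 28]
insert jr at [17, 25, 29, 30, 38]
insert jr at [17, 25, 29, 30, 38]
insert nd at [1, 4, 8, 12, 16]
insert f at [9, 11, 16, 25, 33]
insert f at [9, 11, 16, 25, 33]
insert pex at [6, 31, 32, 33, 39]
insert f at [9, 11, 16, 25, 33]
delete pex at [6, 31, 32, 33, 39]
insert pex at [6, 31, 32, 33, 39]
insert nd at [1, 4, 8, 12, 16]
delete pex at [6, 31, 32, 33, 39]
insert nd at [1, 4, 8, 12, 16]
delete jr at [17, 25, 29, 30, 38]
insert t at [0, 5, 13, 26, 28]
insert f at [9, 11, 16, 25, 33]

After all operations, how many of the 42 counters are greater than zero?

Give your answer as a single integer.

Answer: 22

Derivation:
Step 1: insert nd at [1, 4, 8, 12, 16] -> counters=[0,1,0,0,1,0,0,0,1,0,0,0,1,0,0,0,1,0,0,0,0,0,0,0,0,0,0,0,0,0,0,0,0,0,0,0,0,0,0,0,0,0]
Step 2: insert pex at [6, 31, 32, 33, 39] -> counters=[0,1,0,0,1,0,1,0,1,0,0,0,1,0,0,0,1,0,0,0,0,0,0,0,0,0,0,0,0,0,0,1,1,1,0,0,0,0,0,1,0,0]
Step 3: insert f at [9, 11, 16, 25, 33] -> counters=[0,1,0,0,1,0,1,0,1,1,0,1,1,0,0,0,2,0,0,0,0,0,0,0,0,1,0,0,0,0,0,1,1,2,0,0,0,0,0,1,0,0]
Step 4: insert t at [0, 5, 13, 26, 28] -> counters=[1,1,0,0,1,1,1,0,1,1,0,1,1,1,0,0,2,0,0,0,0,0,0,0,0,1,1,0,1,0,0,1,1,2,0,0,0,0,0,1,0,0]
Step 5: insert jr at [17, 25, 29, 30, 38] -> counters=[1,1,0,0,1,1,1,0,1,1,0,1,1,1,0,0,2,1,0,0,0,0,0,0,0,2,1,0,1,1,1,1,1,2,0,0,0,0,1,1,0,0]
Step 6: insert jr at [17, 25, 29, 30, 38] -> counters=[1,1,0,0,1,1,1,0,1,1,0,1,1,1,0,0,2,2,0,0,0,0,0,0,0,3,1,0,1,2,2,1,1,2,0,0,0,0,2,1,0,0]
Step 7: insert nd at [1, 4, 8, 12, 16] -> counters=[1,2,0,0,2,1,1,0,2,1,0,1,2,1,0,0,3,2,0,0,0,0,0,0,0,3,1,0,1,2,2,1,1,2,0,0,0,0,2,1,0,0]
Step 8: insert f at [9, 11, 16, 25, 33] -> counters=[1,2,0,0,2,1,1,0,2,2,0,2,2,1,0,0,4,2,0,0,0,0,0,0,0,4,1,0,1,2,2,1,1,3,0,0,0,0,2,1,0,0]
Step 9: insert f at [9, 11, 16, 25, 33] -> counters=[1,2,0,0,2,1,1,0,2,3,0,3,2,1,0,0,5,2,0,0,0,0,0,0,0,5,1,0,1,2,2,1,1,4,0,0,0,0,2,1,0,0]
Step 10: insert pex at [6, 31, 32, 33, 39] -> counters=[1,2,0,0,2,1,2,0,2,3,0,3,2,1,0,0,5,2,0,0,0,0,0,0,0,5,1,0,1,2,2,2,2,5,0,0,0,0,2,2,0,0]
Step 11: insert f at [9, 11, 16, 25, 33] -> counters=[1,2,0,0,2,1,2,0,2,4,0,4,2,1,0,0,6,2,0,0,0,0,0,0,0,6,1,0,1,2,2,2,2,6,0,0,0,0,2,2,0,0]
Step 12: delete pex at [6, 31, 32, 33, 39] -> counters=[1,2,0,0,2,1,1,0,2,4,0,4,2,1,0,0,6,2,0,0,0,0,0,0,0,6,1,0,1,2,2,1,1,5,0,0,0,0,2,1,0,0]
Step 13: insert pex at [6, 31, 32, 33, 39] -> counters=[1,2,0,0,2,1,2,0,2,4,0,4,2,1,0,0,6,2,0,0,0,0,0,0,0,6,1,0,1,2,2,2,2,6,0,0,0,0,2,2,0,0]
Step 14: insert nd at [1, 4, 8, 12, 16] -> counters=[1,3,0,0,3,1,2,0,3,4,0,4,3,1,0,0,7,2,0,0,0,0,0,0,0,6,1,0,1,2,2,2,2,6,0,0,0,0,2,2,0,0]
Step 15: delete pex at [6, 31, 32, 33, 39] -> counters=[1,3,0,0,3,1,1,0,3,4,0,4,3,1,0,0,7,2,0,0,0,0,0,0,0,6,1,0,1,2,2,1,1,5,0,0,0,0,2,1,0,0]
Step 16: insert nd at [1, 4, 8, 12, 16] -> counters=[1,4,0,0,4,1,1,0,4,4,0,4,4,1,0,0,8,2,0,0,0,0,0,0,0,6,1,0,1,2,2,1,1,5,0,0,0,0,2,1,0,0]
Step 17: delete jr at [17, 25, 29, 30, 38] -> counters=[1,4,0,0,4,1,1,0,4,4,0,4,4,1,0,0,8,1,0,0,0,0,0,0,0,5,1,0,1,1,1,1,1,5,0,0,0,0,1,1,0,0]
Step 18: insert t at [0, 5, 13, 26, 28] -> counters=[2,4,0,0,4,2,1,0,4,4,0,4,4,2,0,0,8,1,0,0,0,0,0,0,0,5,2,0,2,1,1,1,1,5,0,0,0,0,1,1,0,0]
Step 19: insert f at [9, 11, 16, 25, 33] -> counters=[2,4,0,0,4,2,1,0,4,5,0,5,4,2,0,0,9,1,0,0,0,0,0,0,0,6,2,0,2,1,1,1,1,6,0,0,0,0,1,1,0,0]
Final counters=[2,4,0,0,4,2,1,0,4,5,0,5,4,2,0,0,9,1,0,0,0,0,0,0,0,6,2,0,2,1,1,1,1,6,0,0,0,0,1,1,0,0] -> 22 nonzero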